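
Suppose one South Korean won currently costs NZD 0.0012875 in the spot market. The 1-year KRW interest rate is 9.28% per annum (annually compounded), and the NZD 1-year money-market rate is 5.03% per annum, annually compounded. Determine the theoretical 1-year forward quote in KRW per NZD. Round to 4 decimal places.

808.1279

T = 1 year.
Growth of 1 NZD over T: (1 + 0.0503)^1 = 1.050300.
KRW growth factor: (1 + 0.0928)^1 = 1.092800.
CIP: F = S · (grow NZD)/(grow KRW) = 0.0012875 × 1.050300/1.092800 = 0.00123742794 NZD per KRW.
Quoted the other way: 1/0.00123742794 = 808.1279 KRW per NZD.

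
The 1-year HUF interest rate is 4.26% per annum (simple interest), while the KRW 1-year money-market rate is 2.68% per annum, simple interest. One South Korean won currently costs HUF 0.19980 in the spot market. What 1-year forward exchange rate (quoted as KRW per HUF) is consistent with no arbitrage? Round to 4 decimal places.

4.9292

T = 1 year.
Growth of 1 HUF over T: 1 + 0.0426×1 = 1.042600.
KRW accumulates by 1 + 0.0268×1 = 1.026800.
Forward (HUF per KRW) = 0.1998 × 1.042600 / 1.026800 = 0.2028744.
Invert for KRW per HUF: 1 / 0.2028744 = 4.9292.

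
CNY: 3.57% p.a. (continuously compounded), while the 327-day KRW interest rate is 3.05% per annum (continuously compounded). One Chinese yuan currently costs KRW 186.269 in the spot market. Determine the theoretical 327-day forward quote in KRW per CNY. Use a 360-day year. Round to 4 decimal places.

T = 327/360 years.
KRW accumulates by e^(0.0305×327/360) = 1.028091496.
Growth of 1 CNY over T: e^(0.0357×327/360) = 1.032959001.
CIP: F = S · (grow KRW)/(grow CNY) = 186.269 × 1.028091496/1.032959001 = 185.391264 KRW per CNY.

185.3913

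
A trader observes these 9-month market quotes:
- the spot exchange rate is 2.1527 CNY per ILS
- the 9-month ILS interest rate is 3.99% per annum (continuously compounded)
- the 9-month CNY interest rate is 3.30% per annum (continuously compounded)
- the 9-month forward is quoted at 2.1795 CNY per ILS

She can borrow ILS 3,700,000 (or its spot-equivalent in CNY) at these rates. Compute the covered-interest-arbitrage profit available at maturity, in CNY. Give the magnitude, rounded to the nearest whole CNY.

CNY 144,533

T = 9/12 years.
Keep in ILS, deliver into the forward: 3,700,000·1.030377253·2.1795 = CNY 8,309,116.72.
Swap to CNY now, deposit: 3,700,000·2.1527·1.025058824 = CNY 8,164,583.28.
The quoted forward overvalues ILS, so borrow CNY, buy ILS at spot, deposit the ILS at 3.99%, and sell the proceeds forward at 2.1795.
Profit = 8,309,116.72 − 8,164,583.28 = CNY 144,533.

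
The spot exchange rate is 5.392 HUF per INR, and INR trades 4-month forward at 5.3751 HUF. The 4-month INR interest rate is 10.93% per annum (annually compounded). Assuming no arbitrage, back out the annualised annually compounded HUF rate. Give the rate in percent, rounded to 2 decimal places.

T = 4/12 years.
F/S = 5.3751/5.392 = 0.9968657 = (growth of HUF) / (growth of INR).
The INR side grows by (1 + 0.1093)^(4/12) = 1.0351811.
So the HUF growth factor = 1.0319365.
Annualise: 1.0319365^(12/4) − 1 = 0.098902 = 9.89%.

9.89%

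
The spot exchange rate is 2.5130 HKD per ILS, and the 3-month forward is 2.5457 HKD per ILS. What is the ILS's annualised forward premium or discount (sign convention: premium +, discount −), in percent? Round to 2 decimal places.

+5.20%

T = 3/12 years.
(F − S)/S = (2.5457 − 2.513)/2.513 = 0.0130123.
Per annum: 0.0130123 / (3/12) = 0.052049 = 5.20%.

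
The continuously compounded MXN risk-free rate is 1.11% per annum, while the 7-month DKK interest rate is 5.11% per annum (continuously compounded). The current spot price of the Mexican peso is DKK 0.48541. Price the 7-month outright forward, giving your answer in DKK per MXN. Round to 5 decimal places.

T = 7/12 years.
DKK growth factor: e^(0.0511×7/12) = 1.030257.
Growth of 1 MXN over T: e^(0.0111×7/12) = 1.006496.
CIP: F = S · (grow DKK)/(grow MXN) = 0.48541 × 1.030257/1.006496 = 0.4968694 DKK per MXN.

0.49687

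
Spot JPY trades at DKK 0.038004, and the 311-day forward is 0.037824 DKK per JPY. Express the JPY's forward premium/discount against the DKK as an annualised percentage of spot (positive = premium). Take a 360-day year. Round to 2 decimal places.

-0.55%

T = 311/360 years.
Period premium: (0.037824 − 0.038004)/0.038004 = -0.0047363.
Annualise by dividing by T: -0.0047363 / (311/360) = -0.005483 → -0.55%.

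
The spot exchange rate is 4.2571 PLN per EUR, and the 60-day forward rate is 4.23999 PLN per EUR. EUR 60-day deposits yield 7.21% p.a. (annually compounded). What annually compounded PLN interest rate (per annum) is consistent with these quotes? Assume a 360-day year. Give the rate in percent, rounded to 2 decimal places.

4.65%

T = 60/360 years.
F/S = 4.23999/4.2571 = 0.9959808 = (growth of PLN) / (growth of EUR).
The EUR side grows by (1 + 0.0721)^(60/360) = 1.0116708.
Hence g_PLN = 1.0076047.
Annualise: 1.0076047^(360/60) − 1 = 0.046505 = 4.65%.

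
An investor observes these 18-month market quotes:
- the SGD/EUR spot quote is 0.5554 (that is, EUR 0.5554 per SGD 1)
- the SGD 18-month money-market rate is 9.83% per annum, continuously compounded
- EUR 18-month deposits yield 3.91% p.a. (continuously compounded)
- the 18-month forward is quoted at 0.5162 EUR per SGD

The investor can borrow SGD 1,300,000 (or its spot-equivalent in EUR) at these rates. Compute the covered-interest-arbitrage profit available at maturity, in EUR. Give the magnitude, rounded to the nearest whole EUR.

T = 18/12 years.
Route A — deposit SGD, sell forward: 1,300,000 × 1.15887534 × 0.5162 = EUR 777,674.89.
Route B — convert at spot, deposit EUR: 1,300,000 × 0.5554 × 1.06040403 = EUR 765,632.92.
The quoted forward overvalues SGD, so borrow EUR, buy SGD at spot, deposit the SGD at 9.83%, and sell the proceeds forward at 0.5162.
The gap between the two covered legs is EUR 12,042.

EUR 12,042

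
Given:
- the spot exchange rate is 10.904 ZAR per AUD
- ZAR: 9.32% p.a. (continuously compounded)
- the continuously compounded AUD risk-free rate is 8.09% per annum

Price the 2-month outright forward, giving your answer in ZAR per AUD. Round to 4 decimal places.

10.9264

T = 2/12 years.
ZAR growth factor: e^(0.0932×2/12) = 1.0156546.
AUD accumulates by e^(0.0809×2/12) = 1.01357464.
CIP: F = S · (grow ZAR)/(grow AUD) = 10.904 × 1.0156546/1.01357464 = 10.926376 ZAR per AUD.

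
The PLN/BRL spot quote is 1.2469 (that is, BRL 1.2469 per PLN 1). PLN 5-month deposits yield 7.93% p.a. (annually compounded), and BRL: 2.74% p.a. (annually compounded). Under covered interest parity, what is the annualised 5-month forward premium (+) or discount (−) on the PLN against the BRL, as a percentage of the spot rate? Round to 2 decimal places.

T = 5/12 years.
F = S · g_BRL/g_PLN = 1.2469 × 1.0113267/1.0323079 = 1.2215573.
Annualised premium = (F − S)/S × (1/T) = (1.2215573 − 1.2469)/1.2469 ÷ (5/12) = -4.88%.

-4.88%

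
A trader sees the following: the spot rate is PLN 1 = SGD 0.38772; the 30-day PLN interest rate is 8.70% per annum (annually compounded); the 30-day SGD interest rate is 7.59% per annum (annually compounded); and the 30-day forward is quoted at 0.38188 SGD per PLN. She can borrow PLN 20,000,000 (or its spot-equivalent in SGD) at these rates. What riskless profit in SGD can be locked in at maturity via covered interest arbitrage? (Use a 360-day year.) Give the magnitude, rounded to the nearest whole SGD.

T = 30/360 years.
Route A — deposit PLN, sell forward: 20,000,000 × 1.006976021 × 0.38188 = SGD 7,690,880.06.
Route B — convert at spot, deposit SGD: 20,000,000 × 0.38772 × 1.006115081 = SGD 7,801,818.78.
The quoted forward undervalues PLN, so borrow PLN, convert to SGD at spot, deposit the SGD at 7.59%, and buy PLN forward at 0.38188 to cover the loan.
The gap between the two covered legs is SGD 110,939.

SGD 110,939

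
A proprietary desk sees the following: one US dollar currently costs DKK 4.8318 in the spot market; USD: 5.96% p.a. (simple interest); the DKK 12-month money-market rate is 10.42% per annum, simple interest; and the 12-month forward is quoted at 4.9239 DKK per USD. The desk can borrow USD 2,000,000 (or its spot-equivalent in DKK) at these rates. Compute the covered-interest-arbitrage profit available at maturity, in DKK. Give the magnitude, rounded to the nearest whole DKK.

T = 1 year.
Route A — deposit USD, sell forward: 2,000,000 × 1.059600 × 4.9239 = DKK 10,434,728.88.
Route B — convert at spot, deposit DKK: 2,000,000 × 4.8318 × 1.104200 = DKK 10,670,547.12.
The quoted forward undervalues USD, so borrow USD, convert to DKK at spot, deposit the DKK at 10.42%, and buy USD forward at 4.9239 to cover the loan.
Profit = 10,670,547.12 − 10,434,728.88 = DKK 235,818.

DKK 235,818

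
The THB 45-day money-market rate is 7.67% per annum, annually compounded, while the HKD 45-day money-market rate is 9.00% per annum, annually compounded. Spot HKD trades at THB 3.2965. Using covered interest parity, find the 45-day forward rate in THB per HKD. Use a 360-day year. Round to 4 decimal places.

3.2914

T = 45/360 years.
THB growth factor: (1 + 0.0767)^(45/360) = 1.0092804.
Growth of 1 HKD over T: (1 + 0.0900)^(45/360) = 1.0108304.
Forward (THB per HKD) = 3.2965 × 1.0092804 / 1.0108304 = 3.291445.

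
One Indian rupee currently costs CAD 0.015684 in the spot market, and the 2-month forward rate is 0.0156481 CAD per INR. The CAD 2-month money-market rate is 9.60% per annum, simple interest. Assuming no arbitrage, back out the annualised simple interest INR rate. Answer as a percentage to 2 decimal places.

T = 2/12 years.
CIP gives F = S · g_CAD/g_INR, so g_CAD/g_INR = 0.0156481/0.015684 = 0.9977110.
The CAD side grows by 1 + 0.0960×2/12 = 1.016000.
That pins the INR growth at 1.018331.
r = (1.018331 − 1)/(2/12) = 0.109986 → 11.00%.

11.00%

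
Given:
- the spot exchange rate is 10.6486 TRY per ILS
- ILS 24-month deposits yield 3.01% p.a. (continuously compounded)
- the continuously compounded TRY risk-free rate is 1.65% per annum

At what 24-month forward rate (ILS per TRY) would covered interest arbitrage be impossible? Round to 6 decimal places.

0.096498

T = 2 years.
TRY growth factor: e^(0.0165×2) = 1.0335505.
ILS accumulates by e^(0.0301×2) = 1.0620489.
CIP: F = S · (grow TRY)/(grow ILS) = 10.6486 × 1.0335505/1.0620489 = 10.36286 TRY per ILS.
Invert for ILS per TRY: 1 / 10.36286 = 0.096498.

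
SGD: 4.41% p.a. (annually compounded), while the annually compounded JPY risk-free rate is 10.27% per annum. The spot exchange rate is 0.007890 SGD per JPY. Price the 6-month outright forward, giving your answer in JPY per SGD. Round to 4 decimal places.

130.2509

T = 6/12 years.
SGD accumulates by (1 + 0.0441)^(6/12) = 1.021812116.
JPY accumulates by (1 + 0.1027)^(6/12) = 1.050095234.
So F = 0.00789 × 1.021812116 / 1.050095234 = 0.00767749184 (SGD/JPY).
Invert for JPY per SGD: 1 / 0.00767749184 = 130.2509.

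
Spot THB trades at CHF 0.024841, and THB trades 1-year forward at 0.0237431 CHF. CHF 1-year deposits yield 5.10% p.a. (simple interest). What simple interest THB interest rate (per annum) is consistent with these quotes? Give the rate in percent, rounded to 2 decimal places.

9.96%

T = 1 year.
By CIP, F/S equals the CHF-to-THB growth ratio: 0.0237431/0.024841 = 0.9558029.
The CHF side grows by 1 + 0.0510×1 = 1.051000.
Hence g_THB = 1.0995991.
r = (1.0995991 − 1)/1 = 0.099599 → 9.96%.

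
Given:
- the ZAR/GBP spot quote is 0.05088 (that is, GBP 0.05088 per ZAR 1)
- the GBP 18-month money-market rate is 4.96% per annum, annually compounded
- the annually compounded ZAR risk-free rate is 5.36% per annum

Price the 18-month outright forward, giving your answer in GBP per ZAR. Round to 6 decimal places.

T = 18/12 years.
Growth of 1 GBP over T: (1 + 0.0496)^(18/12) = 1.0753151.
Growth of 1 ZAR over T: (1 + 0.0536)^(18/12) = 1.0814679.
So F = 0.05088 × 1.0753151 / 1.0814679 = 0.05059053 (GBP/ZAR).

0.050591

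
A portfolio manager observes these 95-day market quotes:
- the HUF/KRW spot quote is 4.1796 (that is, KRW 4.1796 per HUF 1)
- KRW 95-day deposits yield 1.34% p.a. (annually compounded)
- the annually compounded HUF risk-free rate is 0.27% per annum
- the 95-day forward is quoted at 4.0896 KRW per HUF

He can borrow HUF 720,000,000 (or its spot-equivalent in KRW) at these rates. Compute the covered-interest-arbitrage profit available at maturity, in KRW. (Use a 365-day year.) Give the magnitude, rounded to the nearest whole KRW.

T = 95/365 years.
Route A — deposit HUF, sell forward: 720,000,000 × 1.000702039046 × 4.0896 = KRW 2,946,579,162.40.
Route B — convert at spot, deposit KRW: 720,000,000 × 4.1796 × 1.003470518862 = KRW 3,019,755,874.06.
The quoted forward undervalues HUF, so borrow HUF, convert to KRW at spot, deposit the KRW at 1.34%, and buy HUF forward at 4.0896 to cover the loan.
Profit = 3,019,755,874.06 − 2,946,579,162.40 = KRW 73,176,712.

KRW 73,176,712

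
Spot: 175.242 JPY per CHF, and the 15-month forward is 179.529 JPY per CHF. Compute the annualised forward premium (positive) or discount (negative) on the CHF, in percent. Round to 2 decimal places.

T = 15/12 years.
Period premium: (179.529 − 175.242)/175.242 = 0.0244633.
Per annum: 0.0244633 / (15/12) = 0.019571 = 1.96%.

+1.96%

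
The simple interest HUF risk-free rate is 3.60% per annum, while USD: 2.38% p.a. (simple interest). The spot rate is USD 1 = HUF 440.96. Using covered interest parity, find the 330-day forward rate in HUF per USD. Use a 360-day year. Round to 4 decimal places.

445.7861

T = 330/360 years.
HUF growth factor: 1 + 0.0360×330/360 = 1.033000.
Growth of 1 USD over T: 1 + 0.0238×330/360 = 1.021816667.
CIP: F = S · (grow HUF)/(grow USD) = 440.96 × 1.033000/1.021816667 = 445.786113 HUF per USD.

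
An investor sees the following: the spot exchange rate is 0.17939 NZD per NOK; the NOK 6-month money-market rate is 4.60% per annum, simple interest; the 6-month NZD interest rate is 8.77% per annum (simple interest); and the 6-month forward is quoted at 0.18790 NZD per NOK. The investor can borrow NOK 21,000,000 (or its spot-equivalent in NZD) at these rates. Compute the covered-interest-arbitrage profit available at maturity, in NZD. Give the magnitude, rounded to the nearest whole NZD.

NZD 104,274

T = 6/12 years.
Route A — deposit NOK, sell forward: 21,000,000 × 1.023000 × 0.18790 = NZD 4,036,655.70.
Route B — convert at spot, deposit NZD: 21,000,000 × 0.17939 × 1.043850 = NZD 3,932,381.28.
The quoted forward overvalues NOK, so borrow NZD, buy NOK at spot, deposit the NOK at 4.60%, and sell the proceeds forward at 0.18790.
The gap between the two covered legs is NZD 104,274.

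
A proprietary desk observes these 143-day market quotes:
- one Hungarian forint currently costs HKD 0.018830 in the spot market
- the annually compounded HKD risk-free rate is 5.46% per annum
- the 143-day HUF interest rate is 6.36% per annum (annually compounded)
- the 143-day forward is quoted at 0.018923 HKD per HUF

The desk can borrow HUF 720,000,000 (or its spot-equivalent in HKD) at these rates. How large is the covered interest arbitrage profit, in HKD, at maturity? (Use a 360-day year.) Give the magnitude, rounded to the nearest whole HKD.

HKD 115,440

T = 143/360 years.
Invest the HUF and cover forward: 720,000,000 × 1.0247948806 × 0.018923 = HKD 13,962,379.34.
Convert at spot and invest in HKD: 720,000,000 × 0.018830 × 1.0213414888 = HKD 13,846,939.37.
The quoted forward overvalues HUF, so borrow HKD, buy HUF at spot, deposit the HUF at 6.36%, and sell the proceeds forward at 0.018923.
Profit = 13,962,379.34 − 13,846,939.37 = HKD 115,440.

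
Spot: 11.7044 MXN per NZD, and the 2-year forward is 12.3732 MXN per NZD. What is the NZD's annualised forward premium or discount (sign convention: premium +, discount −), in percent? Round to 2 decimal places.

T = 2 years.
NZD trades forward at +5.71409% vs spot over the period.
Per annum: 0.0571409 / 2 = 0.028570 = 2.86%.

+2.86%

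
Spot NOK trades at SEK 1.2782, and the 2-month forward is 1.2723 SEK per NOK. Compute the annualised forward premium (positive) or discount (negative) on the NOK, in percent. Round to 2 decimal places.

T = 2/12 years.
(F − S)/S = (1.2723 − 1.2782)/1.2782 = -0.0046159.
Annualise by dividing by T: -0.0046159 / (2/12) = -0.027695 → -2.77%.

-2.77%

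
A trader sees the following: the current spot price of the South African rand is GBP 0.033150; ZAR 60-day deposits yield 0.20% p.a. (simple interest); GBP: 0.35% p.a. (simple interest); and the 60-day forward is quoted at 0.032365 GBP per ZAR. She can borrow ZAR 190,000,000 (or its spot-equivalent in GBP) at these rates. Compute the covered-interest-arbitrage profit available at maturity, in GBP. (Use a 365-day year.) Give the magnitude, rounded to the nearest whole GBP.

GBP 150,752

T = 60/365 years.
Invest the ZAR and cover forward: 190,000,000 × 1.000328767 × 0.032365 = GBP 6,151,371.70.
Convert at spot and invest in GBP: 190,000,000 × 0.033150 × 1.000575342 = GBP 6,302,123.79.
The quoted forward undervalues ZAR, so borrow ZAR, convert to GBP at spot, deposit the GBP at 0.35%, and buy ZAR forward at 0.032365 to cover the loan.
Profit = 6,302,123.79 − 6,151,371.70 = GBP 150,752.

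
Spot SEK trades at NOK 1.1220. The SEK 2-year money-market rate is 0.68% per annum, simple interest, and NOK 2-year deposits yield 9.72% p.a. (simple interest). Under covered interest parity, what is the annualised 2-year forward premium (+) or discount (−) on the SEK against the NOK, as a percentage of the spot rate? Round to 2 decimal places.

+8.92%

T = 2 years.
CIP forward (NOK per SEK) = 1.122 × 1.194400/1.013600 = 1.3221358.
Annualised premium = (F − S)/S × (1/T) = (1.3221358 − 1.122)/1.122 ÷ 2 = 8.92%.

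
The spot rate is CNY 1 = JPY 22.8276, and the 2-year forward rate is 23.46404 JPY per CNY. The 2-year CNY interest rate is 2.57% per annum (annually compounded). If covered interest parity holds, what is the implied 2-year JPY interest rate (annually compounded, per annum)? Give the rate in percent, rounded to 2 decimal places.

T = 2 years.
By CIP, F/S equals the JPY-to-CNY growth ratio: 23.46404/22.8276 = 1.0278803.
CNY growth factor: (1 + 0.0257)^2 = 1.0520605.
That pins the JPY growth at 1.0813923.
r = 1.0813923^(1/2) − 1 = 0.039900 → 3.99%.

3.99%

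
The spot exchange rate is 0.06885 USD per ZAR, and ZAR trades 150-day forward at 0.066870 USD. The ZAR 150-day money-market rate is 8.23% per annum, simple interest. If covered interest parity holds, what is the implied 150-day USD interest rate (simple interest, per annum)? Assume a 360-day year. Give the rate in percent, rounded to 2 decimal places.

T = 150/360 years.
CIP gives F = S · g_USD/g_ZAR, so g_USD/g_ZAR = 0.06687/0.06885 = 0.9712418.
The ZAR side grows by 1 + 0.0823×150/360 = 1.0342917.
Hence g_USD = 1.0045473.
(1.0045473 − 1)/T = 0.010914, i.e. 1.09%.

1.09%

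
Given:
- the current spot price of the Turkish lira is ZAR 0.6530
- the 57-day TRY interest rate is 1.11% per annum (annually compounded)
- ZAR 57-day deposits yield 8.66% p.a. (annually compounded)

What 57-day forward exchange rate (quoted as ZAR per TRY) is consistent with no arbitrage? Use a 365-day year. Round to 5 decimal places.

0.66039

T = 57/365 years.
Growth of 1 ZAR over T: (1 + 0.0866)^(57/365) = 1.0130545.
TRY accumulates by (1 + 0.0111)^(57/365) = 1.0017254.
CIP: F = S · (grow ZAR)/(grow TRY) = 0.653 × 1.0130545/1.0017254 = 0.6603852 ZAR per TRY.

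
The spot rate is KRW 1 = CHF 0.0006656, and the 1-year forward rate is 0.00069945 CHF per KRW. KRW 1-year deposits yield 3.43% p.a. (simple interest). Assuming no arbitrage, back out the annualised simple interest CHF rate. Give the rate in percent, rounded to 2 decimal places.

T = 1 year.
By CIP, F/S equals the CHF-to-KRW growth ratio: 0.00069945/0.0006656 = 1.0508564.
The KRW side grows by 1 + 0.0343×1 = 1.034300.
So the CHF growth factor = 1.0869008.
(1.0869008 − 1)/T = 0.086901, i.e. 8.69%.

8.69%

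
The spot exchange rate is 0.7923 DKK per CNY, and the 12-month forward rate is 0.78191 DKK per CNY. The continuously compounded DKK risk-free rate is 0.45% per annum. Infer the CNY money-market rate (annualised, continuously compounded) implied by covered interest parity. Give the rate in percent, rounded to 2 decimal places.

T = 1 year.
F/S = 0.78191/0.7923 = 0.9868863 = (growth of DKK) / (growth of CNY).
The DKK side grows by e^(0.0045×1) = 1.0045101.
That pins the CNY growth at 1.017858.
Take logs: ln 1.017858 / 1 = 0.017700, so 1.77%.

1.77%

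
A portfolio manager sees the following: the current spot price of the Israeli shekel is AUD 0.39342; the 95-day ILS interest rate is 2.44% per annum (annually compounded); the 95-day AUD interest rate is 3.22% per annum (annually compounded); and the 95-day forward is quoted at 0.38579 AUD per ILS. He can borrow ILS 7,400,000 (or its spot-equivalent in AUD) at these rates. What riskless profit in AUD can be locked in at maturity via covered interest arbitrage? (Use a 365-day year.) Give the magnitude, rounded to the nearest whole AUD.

T = 95/365 years.
Keep in ILS, deliver into the forward: 7,400,000·1.00629417·0.38579 = AUD 2,872,814.89.
Swap to AUD now, deposit: 7,400,000·0.39342·1.008282833 = AUD 2,935,421.88.
The quoted forward undervalues ILS, so borrow ILS, convert to AUD at spot, deposit the AUD at 3.22%, and buy ILS forward at 0.38579 to cover the loan.
Arbitrage profit = |2,872,814.89 − 2,935,421.88| = AUD 62,607.

AUD 62,607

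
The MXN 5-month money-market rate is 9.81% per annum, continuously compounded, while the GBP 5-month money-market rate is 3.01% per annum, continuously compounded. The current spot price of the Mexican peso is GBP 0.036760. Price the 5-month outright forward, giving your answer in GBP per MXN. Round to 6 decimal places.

T = 5/12 years.
GBP accumulates by e^(0.0301×5/12) = 1.0126206.
MXN growth factor: e^(0.0981×5/12) = 1.0417219.
Forward (GBP per MXN) = 0.03676 × 1.0126206 / 1.0417219 = 0.03573308.

0.035733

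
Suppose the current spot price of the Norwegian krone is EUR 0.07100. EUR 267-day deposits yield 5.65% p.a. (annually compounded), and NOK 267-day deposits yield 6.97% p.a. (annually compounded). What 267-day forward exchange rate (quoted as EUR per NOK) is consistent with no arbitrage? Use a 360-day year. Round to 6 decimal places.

0.070349

T = 267/360 years.
EUR growth factor: (1 + 0.0565)^(267/360) = 1.0416054.
NOK accumulates by (1 + 0.0697)^(267/360) = 1.0512419.
CIP: F = S · (grow EUR)/(grow NOK) = 0.071 × 1.0416054/1.0512419 = 0.07034916 EUR per NOK.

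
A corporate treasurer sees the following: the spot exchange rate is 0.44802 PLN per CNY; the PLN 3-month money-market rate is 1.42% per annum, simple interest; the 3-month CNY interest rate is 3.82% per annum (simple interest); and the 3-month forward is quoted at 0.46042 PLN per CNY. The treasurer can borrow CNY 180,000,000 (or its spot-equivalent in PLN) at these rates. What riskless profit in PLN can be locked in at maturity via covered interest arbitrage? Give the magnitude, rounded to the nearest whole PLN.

T = 3/12 years.
Route A — deposit CNY, sell forward: 180,000,000 × 1.009550 × 0.46042 = PLN 83,667,061.98.
Route B — convert at spot, deposit PLN: 180,000,000 × 0.44802 × 1.003550 = PLN 80,929,884.78.
The quoted forward overvalues CNY, so borrow PLN, buy CNY at spot, deposit the CNY at 3.82%, and sell the proceeds forward at 0.46042.
Arbitrage profit = |83,667,061.98 − 80,929,884.78| = PLN 2,737,177.

PLN 2,737,177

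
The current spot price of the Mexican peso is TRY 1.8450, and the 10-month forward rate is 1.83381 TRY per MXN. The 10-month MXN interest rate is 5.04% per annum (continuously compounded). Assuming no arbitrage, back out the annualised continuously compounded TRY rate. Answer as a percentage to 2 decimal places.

4.31%

T = 10/12 years.
CIP gives F = S · g_TRY/g_MXN, so g_TRY/g_MXN = 1.83381/1.845 = 0.9939350.
The MXN side grows by e^(0.0504×10/12) = 1.0428945.
That pins the TRY growth at 1.0365693.
Take logs: ln 1.0365693 / (10/12) = 0.043100, so 4.31%.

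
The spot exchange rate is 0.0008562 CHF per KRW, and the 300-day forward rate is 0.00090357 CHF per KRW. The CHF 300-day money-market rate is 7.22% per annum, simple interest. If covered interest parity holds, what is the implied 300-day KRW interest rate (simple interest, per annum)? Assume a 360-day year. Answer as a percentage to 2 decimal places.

0.55%

T = 300/360 years.
F/S = 0.00090357/0.0008562 = 1.0553259 = (growth of CHF) / (growth of KRW).
CHF growth factor: 1 + 0.0722×300/360 = 1.0601667.
Hence g_KRW = 1.004587.
r = (1.004587 − 1)/(300/360) = 0.005504 → 0.55%.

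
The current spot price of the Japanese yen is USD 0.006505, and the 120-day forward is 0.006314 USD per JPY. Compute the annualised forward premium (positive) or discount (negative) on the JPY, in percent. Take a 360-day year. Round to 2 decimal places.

T = 120/360 years.
JPY trades forward at -2.93620% vs spot over the period.
Annualise by dividing by T: -0.0293620 / (120/360) = -0.088086 → -8.81%.

-8.81%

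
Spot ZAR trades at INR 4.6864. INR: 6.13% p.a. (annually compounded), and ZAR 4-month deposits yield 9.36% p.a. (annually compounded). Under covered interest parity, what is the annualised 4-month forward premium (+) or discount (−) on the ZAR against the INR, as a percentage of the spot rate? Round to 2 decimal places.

T = 4/12 years.
F = S · g_INR/g_ZAR = 4.6864 × 1.0200295/1.0302742 = 4.6398000.
(F − S)/S ÷ T = (4.6398000 − 4.6864)/4.6864/(4/12) = -0.029831 → -2.98%.

-2.98%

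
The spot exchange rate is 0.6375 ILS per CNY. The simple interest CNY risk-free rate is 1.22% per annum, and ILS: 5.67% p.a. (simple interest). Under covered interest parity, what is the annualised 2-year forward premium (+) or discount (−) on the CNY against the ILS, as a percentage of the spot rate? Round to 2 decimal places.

+4.34%

T = 2 years.
CIP forward (ILS per CNY) = 0.6375 × 1.113400/1.024400 = 0.6928861.
Annualised premium = (F − S)/S × (1/T) = (0.6928861 − 0.6375)/0.6375 ÷ 2 = 4.34%.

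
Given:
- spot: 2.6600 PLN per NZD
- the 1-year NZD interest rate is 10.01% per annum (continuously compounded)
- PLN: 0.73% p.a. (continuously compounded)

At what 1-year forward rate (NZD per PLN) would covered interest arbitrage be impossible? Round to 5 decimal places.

0.41250

T = 1 year.
PLN accumulates by e^(0.0073×1) = 1.0073267.
NZD accumulates by e^(0.1001×1) = 1.1052814.
Forward (PLN per NZD) = 2.66 × 1.0073267 / 1.1052814 = 2.424260.
Quoted the other way: 1/2.424260 = 0.41250 NZD per PLN.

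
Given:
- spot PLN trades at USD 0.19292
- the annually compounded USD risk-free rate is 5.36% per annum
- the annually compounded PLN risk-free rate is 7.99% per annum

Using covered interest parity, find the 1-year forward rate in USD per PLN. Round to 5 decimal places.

0.18822

T = 1 year.
USD accumulates by (1 + 0.0536)^1 = 1.053600.
PLN growth factor: (1 + 0.0799)^1 = 1.079900.
CIP: F = S · (grow USD)/(grow PLN) = 0.19292 × 1.053600/1.079900 = 0.1882216 USD per PLN.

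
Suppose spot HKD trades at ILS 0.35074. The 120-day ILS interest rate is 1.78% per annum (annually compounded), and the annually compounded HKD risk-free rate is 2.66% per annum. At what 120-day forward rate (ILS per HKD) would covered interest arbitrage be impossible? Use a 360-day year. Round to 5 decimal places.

0.34973

T = 120/360 years.
Growth of 1 ILS over T: (1 + 0.0178)^(120/360) = 1.0058985.
Growth of 1 HKD over T: (1 + 0.0266)^(120/360) = 1.0087892.
Forward (ILS per HKD) = 0.35074 × 1.0058985 / 1.0087892 = 0.3497349.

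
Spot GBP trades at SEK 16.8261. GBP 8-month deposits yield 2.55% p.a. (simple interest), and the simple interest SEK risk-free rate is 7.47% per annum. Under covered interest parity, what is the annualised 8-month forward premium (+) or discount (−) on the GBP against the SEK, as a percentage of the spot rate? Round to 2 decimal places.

T = 8/12 years.
F = S · g_SEK/g_GBP = 16.8261 × 1.049800/1.017000 = 17.3687707.
(F − S)/S ÷ T = (17.3687707 − 16.8261)/16.8261/(8/12) = 0.048378 → 4.84%.

+4.84%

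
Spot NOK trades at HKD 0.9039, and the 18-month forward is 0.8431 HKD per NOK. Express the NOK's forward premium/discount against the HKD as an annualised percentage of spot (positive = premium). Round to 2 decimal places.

-4.48%

T = 18/12 years.
Period premium: (0.8431 − 0.9039)/0.9039 = -0.0672641.
Per annum: -0.0672641 / (18/12) = -0.044843 = -4.48%.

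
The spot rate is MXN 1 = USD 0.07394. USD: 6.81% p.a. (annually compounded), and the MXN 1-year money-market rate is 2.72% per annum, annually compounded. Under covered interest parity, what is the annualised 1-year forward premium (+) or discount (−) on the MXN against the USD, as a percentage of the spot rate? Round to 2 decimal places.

T = 1 year.
No-arbitrage forward: 0.07394 × 1.068100 / 1.027200 = 0.07688407 USD/MXN.
Annualised premium = (F − S)/S × (1/T) = (0.07688407 − 0.07394)/0.07394 ÷ 1 = 3.98%.

+3.98%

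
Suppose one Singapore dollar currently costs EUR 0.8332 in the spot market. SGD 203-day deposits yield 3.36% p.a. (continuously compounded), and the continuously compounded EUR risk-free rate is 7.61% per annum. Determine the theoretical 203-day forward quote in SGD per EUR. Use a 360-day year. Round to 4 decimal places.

T = 203/360 years.
EUR growth factor: e^(0.0761×203/360) = 1.043846.
Growth of 1 SGD over T: e^(0.0336×203/360) = 1.0191273.
CIP: F = S · (grow EUR)/(grow SGD) = 0.8332 × 1.043846/1.0191273 = 0.8534091 EUR per SGD.
Invert for SGD per EUR: 1 / 0.8534091 = 1.1718.

1.1718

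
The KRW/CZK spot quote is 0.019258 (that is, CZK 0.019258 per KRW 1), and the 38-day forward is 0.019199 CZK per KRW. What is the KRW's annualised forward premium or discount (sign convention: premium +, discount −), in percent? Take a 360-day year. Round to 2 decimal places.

T = 38/360 years.
KRW trades forward at -0.30637% vs spot over the period.
×(1/T) gives -2.90% p.a.

-2.90%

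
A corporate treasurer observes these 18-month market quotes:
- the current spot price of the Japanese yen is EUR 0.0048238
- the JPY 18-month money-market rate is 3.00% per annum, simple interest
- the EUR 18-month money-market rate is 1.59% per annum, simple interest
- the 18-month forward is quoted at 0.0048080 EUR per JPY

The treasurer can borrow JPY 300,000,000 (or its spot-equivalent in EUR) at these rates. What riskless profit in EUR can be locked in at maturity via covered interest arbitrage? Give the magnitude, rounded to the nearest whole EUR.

T = 18/12 years.
Invest the JPY and cover forward: 300,000,000 × 1.045000 × 0.0048080 = EUR 1,507,308.00.
Convert at spot and invest in EUR: 300,000,000 × 0.0048238 × 1.023850 = EUR 1,481,654.29.
The quoted forward overvalues JPY, so borrow EUR, buy JPY at spot, deposit the JPY at 3.00%, and sell the proceeds forward at 0.0048080.
Arbitrage profit = |1,507,308.00 − 1,481,654.29| = EUR 25,654.

EUR 25,654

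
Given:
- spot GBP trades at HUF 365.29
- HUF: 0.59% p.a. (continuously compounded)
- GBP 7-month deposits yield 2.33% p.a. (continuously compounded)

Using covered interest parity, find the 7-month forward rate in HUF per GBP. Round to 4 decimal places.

T = 7/12 years.
HUF growth factor: e^(0.0059×7/12) = 1.003447596.
Growth of 1 GBP over T: e^(0.0233×7/12) = 1.013684453.
So F = 365.29 × 1.003447596 / 1.013684453 = 361.601060 (HUF/GBP).

361.6011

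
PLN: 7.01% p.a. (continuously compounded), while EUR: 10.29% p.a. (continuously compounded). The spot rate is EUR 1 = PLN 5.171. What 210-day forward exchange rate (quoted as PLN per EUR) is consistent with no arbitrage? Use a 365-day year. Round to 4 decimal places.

5.0743

T = 210/365 years.
PLN accumulates by e^(0.0701×210/365) = 1.0411559.
Growth of 1 EUR over T: e^(0.1029×210/365) = 1.0609903.
So F = 5.171 × 1.0411559 / 1.0609903 = 5.074332 (PLN/EUR).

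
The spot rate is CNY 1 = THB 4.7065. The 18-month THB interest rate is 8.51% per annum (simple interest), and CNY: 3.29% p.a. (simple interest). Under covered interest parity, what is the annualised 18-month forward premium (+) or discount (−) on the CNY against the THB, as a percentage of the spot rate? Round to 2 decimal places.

+4.97%

T = 18/12 years.
F = S · g_THB/g_CNY = 4.7065 × 1.127650/1.049350 = 5.0576878.
(F − S)/S ÷ T = (5.0576878 − 4.7065)/4.7065/(18/12) = 0.049745 → 4.97%.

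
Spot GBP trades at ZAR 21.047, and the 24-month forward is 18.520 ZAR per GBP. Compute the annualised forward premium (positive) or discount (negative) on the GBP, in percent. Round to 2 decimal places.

-6.00%

T = 2 years.
Period premium: (18.520 − 21.047)/21.047 = -0.1200646.
×(1/T) gives -6.00% p.a.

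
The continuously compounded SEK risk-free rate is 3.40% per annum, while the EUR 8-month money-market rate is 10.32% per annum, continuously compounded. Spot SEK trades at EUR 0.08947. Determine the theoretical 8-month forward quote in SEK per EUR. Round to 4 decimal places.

10.6730

T = 8/12 years.
EUR growth factor: e^(0.1032×8/12) = 1.07122194.
SEK growth factor: e^(0.0340×8/12) = 1.02292551.
Forward (EUR per SEK) = 0.08947 × 1.07122194 / 1.02292551 = 0.093694239.
Invert for SEK per EUR: 1 / 0.093694239 = 10.6730.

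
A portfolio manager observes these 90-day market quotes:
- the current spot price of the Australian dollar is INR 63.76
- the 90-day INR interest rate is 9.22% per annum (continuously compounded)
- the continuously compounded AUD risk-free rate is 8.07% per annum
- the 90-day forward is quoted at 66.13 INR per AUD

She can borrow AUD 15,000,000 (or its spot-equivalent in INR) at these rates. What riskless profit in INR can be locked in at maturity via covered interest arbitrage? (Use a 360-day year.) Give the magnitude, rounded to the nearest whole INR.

INR 33,464,781

T = 90/360 years.
Route A — deposit AUD, sell forward: 15,000,000 × 1.02037989088 × 66.13 = INR 1,012,165,832.76.
Route B — convert at spot, deposit INR: 15,000,000 × 63.76 × 1.02331770415 = INR 978,701,052.25.
The quoted forward overvalues AUD, so borrow INR, buy AUD at spot, deposit the AUD at 8.07%, and sell the proceeds forward at 66.13.
Profit = 1,012,165,832.76 − 978,701,052.25 = INR 33,464,781.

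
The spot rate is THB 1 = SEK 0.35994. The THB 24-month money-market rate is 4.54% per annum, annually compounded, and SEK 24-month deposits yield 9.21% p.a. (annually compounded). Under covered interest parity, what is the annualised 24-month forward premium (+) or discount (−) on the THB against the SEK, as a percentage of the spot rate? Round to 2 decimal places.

T = 2 years.
No-arbitrage forward: 0.35994 × 1.1926824 / 1.0928612 = 0.39281668 SEK/THB.
(F − S)/S ÷ T = (0.39281668 − 0.35994)/0.35994/2 = 0.045670 → 4.57%.

+4.57%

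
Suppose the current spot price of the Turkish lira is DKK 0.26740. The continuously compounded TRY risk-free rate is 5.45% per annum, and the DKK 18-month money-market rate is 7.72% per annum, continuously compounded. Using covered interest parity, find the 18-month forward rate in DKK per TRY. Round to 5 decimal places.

T = 18/12 years.
DKK growth factor: e^(0.0772×18/12) = 1.1227713.
Growth of 1 TRY over T: e^(0.0545×18/12) = 1.0851845.
Forward (DKK per TRY) = 0.2674 × 1.1227713 / 1.0851845 = 0.2766618.

0.27666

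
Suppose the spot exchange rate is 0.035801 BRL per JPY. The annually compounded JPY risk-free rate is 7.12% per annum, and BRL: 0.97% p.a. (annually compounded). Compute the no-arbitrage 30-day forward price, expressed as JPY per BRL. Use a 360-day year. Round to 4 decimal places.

28.0701

T = 30/360 years.
BRL growth factor: (1 + 0.0097)^(30/360) = 1.00080476.
JPY growth factor: (1 + 0.0712)^(30/360) = 1.00574808.
CIP: F = S · (grow BRL)/(grow JPY) = 0.035801 × 1.00080476/1.00574808 = 0.035625036 BRL per JPY.
Quoted the other way: 1/0.035625036 = 28.0701 JPY per BRL.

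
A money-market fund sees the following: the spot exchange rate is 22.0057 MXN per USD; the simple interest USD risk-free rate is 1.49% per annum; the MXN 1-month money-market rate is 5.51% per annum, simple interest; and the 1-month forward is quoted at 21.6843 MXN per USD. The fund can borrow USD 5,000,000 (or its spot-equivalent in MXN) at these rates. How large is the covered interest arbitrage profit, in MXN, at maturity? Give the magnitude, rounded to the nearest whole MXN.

T = 1/12 years.
Keep in USD, deliver into the forward: 5,000,000·1.00124166667·21.6843 = MXN 108,556,123.36.
Swap to MXN now, deposit: 5,000,000·22.0057·1.00459166667 = MXN 110,533,714.20.
The quoted forward undervalues USD, so borrow USD, convert to MXN at spot, deposit the MXN at 5.51%, and buy USD forward at 21.6843 to cover the loan.
Profit = 110,533,714.20 − 108,556,123.36 = MXN 1,977,591.

MXN 1,977,591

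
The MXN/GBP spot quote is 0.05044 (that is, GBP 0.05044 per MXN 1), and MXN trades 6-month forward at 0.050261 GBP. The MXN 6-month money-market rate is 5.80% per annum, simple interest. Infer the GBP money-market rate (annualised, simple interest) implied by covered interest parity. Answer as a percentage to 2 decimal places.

5.07%

T = 6/12 years.
F/S = 0.050261/0.05044 = 0.9964512 = (growth of GBP) / (growth of MXN).
The MXN side grows by 1 + 0.0580×6/12 = 1.029000.
Hence g_GBP = 1.0253483.
(1.0253483 − 1)/T = 0.050697, i.e. 5.07%.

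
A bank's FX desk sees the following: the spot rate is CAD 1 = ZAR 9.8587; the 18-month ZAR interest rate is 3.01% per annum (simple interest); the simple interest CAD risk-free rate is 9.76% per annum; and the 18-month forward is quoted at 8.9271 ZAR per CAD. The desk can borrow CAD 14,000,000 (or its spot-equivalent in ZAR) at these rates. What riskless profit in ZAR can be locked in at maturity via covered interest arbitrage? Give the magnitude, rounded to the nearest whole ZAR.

ZAR 977,100

T = 18/12 years.
Keep in CAD, deliver into the forward: 14,000,000·1.146400·8.9271 = ZAR 143,276,384.16.
Swap to ZAR now, deposit: 14,000,000·9.8587·1.045150 = ZAR 144,253,484.27.
The quoted forward undervalues CAD, so borrow CAD, convert to ZAR at spot, deposit the ZAR at 3.01%, and buy CAD forward at 8.9271 to cover the loan.
Arbitrage profit = |143,276,384.16 − 144,253,484.27| = ZAR 977,100.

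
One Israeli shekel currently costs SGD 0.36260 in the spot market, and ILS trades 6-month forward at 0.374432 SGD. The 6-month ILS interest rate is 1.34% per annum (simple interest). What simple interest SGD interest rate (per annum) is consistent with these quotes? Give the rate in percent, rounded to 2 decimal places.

7.91%

T = 6/12 years.
CIP gives F = S · g_SGD/g_ILS, so g_SGD/g_ILS = 0.374432/0.3626 = 1.0326310.
The ILS side grows by 1 + 0.0134×6/12 = 1.006700.
Hence g_SGD = 1.0395496.
r = (1.0395496 − 1)/(6/12) = 0.079099 → 7.91%.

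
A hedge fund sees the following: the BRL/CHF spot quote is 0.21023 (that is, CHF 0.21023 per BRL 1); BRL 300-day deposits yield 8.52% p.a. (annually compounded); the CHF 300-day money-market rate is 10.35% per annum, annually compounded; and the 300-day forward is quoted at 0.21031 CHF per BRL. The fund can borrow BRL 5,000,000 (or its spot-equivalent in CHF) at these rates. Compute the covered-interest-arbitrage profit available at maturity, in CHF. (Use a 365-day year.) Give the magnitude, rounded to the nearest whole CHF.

T = 300/365 years.
Invest the BRL and cover forward: 5,000,000 × 1.06951314 × 0.21031 = CHF 1,124,646.54.
Convert at spot and invest in CHF: 5,000,000 × 0.21023 × 1.084314701 = CHF 1,139,777.40.
The quoted forward undervalues BRL, so borrow BRL, convert to CHF at spot, deposit the CHF at 10.35%, and buy BRL forward at 0.21031 to cover the loan.
Arbitrage profit = |1,124,646.54 − 1,139,777.40| = CHF 15,131.

CHF 15,131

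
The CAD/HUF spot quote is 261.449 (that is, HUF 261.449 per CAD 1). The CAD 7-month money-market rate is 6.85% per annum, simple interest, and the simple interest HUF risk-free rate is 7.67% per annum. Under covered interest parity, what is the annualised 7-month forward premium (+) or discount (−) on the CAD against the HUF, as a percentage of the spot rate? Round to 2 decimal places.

T = 7/12 years.
CIP forward (HUF per CAD) = 261.449 × 1.0447417/1.0399583 = 262.651563.
Annualised premium = (F − S)/S × (1/T) = (262.651563 − 261.449)/261.449 ÷ (7/12) = 0.79%.

+0.79%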